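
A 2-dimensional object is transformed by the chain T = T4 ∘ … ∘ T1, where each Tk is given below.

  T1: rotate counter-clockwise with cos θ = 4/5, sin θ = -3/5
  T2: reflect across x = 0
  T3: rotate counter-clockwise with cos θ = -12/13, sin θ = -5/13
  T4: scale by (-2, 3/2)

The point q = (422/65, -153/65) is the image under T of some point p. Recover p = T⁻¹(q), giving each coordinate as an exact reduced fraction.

T1 = [4/5 3/5 0; -3/5 4/5 0; 0 0 1]
T2·T1 = [-4/5 -3/5 0; -3/5 4/5 0; 0 0 1]
T3·…·T1 = [33/65 56/65 0; 56/65 -33/65 0; 0 0 1]
T4·…·T1 = [-66/65 -112/65 0; 84/65 -99/130 0; 0 0 1]
det M = 3; M⁻¹ = [-33/130 112/195 0; -28/65 -22/65 0; 0 0 1]
M⁻¹ · (422/65, -153/65)ᵀ = (-3, -2)ᵀ

p = (-3, -2)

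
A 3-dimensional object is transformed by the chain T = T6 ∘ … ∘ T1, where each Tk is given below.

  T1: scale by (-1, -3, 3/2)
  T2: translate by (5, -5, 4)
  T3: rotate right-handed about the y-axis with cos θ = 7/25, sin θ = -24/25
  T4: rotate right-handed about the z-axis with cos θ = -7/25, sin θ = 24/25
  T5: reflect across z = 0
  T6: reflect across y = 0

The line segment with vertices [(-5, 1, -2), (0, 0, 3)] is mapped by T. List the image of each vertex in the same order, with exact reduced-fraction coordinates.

image vertices: (4478/625, -2504/625, -247/25), (4183/625, 3181/625, -359/50)

T1 scale by (-1, -3, 3/2): (-5, 1, -2) → (5, -3, -3); (0, 0, 3) → (0, 0, 9/2)
T2 translate by (5, -5, 4): (5, -3, -3) → (10, -8, 1); (0, 0, 9/2) → (5, -5, 17/2)
T3 rotate right-handed about the y-axis with cos θ = 7/25, sin θ = -24/25: (10, -8, 1) → (46/25, -8, 247/25); (5, -5, 17/2) → (-169/25, -5, 359/50)
T4 rotate right-handed about the z-axis with cos θ = -7/25, sin θ = 24/25: (46/25, -8, 247/25) → (4478/625, 2504/625, 247/25); (-169/25, -5, 359/50) → (4183/625, -3181/625, 359/50)
T5 reflect across z = 0: (4478/625, 2504/625, 247/25) → (4478/625, 2504/625, -247/25); (4183/625, -3181/625, 359/50) → (4183/625, -3181/625, -359/50)
T6 reflect across y = 0: (4478/625, 2504/625, -247/25) → (4478/625, -2504/625, -247/25); (4183/625, -3181/625, -359/50) → (4183/625, 3181/625, -359/50)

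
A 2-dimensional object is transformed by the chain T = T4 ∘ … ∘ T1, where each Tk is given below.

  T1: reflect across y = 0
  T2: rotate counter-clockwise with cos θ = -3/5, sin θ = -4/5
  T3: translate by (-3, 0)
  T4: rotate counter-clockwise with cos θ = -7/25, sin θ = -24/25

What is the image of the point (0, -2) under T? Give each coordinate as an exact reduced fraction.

T(p) = (-19/25, 42/25)

T1 reflect across y = 0: (0, -2) → (0, 2)
T2 rotate counter-clockwise with cos θ = -3/5, sin θ = -4/5: (0, 2) → (8/5, -6/5)
T3 translate by (-3, 0): (8/5, -6/5) → (-7/5, -6/5)
T4 rotate counter-clockwise with cos θ = -7/25, sin θ = -24/25: (-7/5, -6/5) → (-19/25, 42/25)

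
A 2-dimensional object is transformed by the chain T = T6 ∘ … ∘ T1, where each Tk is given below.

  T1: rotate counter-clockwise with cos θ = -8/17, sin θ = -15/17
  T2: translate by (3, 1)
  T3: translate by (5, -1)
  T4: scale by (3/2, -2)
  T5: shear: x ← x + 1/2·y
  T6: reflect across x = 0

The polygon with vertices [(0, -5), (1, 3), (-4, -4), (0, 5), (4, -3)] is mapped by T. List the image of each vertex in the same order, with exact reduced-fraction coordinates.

image vertices: (-103/34, -80/17), (-597/34, 78/17), (-70/17, -184/17), (-713/34, 80/17), (-249/34, 72/17)

T1 rotate counter-clockwise with cos θ = -8/17, sin θ = -15/17: (0, -5) → (-75/17, 40/17); (1, 3) → (37/17, -39/17); (-4, -4) → (-28/17, 92/17); (0, 5) → (75/17, -40/17); (4, -3) → (-77/17, -36/17)
T2 translate by (3, 1): (-75/17, 40/17) → (-24/17, 57/17); (37/17, -39/17) → (88/17, -22/17); (-28/17, 92/17) → (23/17, 109/17); (75/17, -40/17) → (126/17, -23/17); (-77/17, -36/17) → (-26/17, -19/17)
T3 translate by (5, -1): (-24/17, 57/17) → (61/17, 40/17); (88/17, -22/17) → (173/17, -39/17); (23/17, 109/17) → (108/17, 92/17); (126/17, -23/17) → (211/17, -40/17); (-26/17, -19/17) → (59/17, -36/17)
T4 scale by (3/2, -2): (61/17, 40/17) → (183/34, -80/17); (173/17, -39/17) → (519/34, 78/17); (108/17, 92/17) → (162/17, -184/17); (211/17, -40/17) → (633/34, 80/17); (59/17, -36/17) → (177/34, 72/17)
T5 shear: x ← x + 1/2·y: (183/34, -80/17) → (103/34, -80/17); (519/34, 78/17) → (597/34, 78/17); (162/17, -184/17) → (70/17, -184/17); (633/34, 80/17) → (713/34, 80/17); (177/34, 72/17) → (249/34, 72/17)
T6 reflect across x = 0: (103/34, -80/17) → (-103/34, -80/17); (597/34, 78/17) → (-597/34, 78/17); (70/17, -184/17) → (-70/17, -184/17); (713/34, 80/17) → (-713/34, 80/17); (249/34, 72/17) → (-249/34, 72/17)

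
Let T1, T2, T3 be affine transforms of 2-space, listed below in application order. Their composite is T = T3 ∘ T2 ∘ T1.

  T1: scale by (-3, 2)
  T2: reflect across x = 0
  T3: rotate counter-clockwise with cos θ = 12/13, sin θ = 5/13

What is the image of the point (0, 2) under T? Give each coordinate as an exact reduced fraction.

T1 scale by (-3, 2): (0, 2) → (0, 4)
T2 reflect across x = 0: (0, 4) → (0, 4)
T3 rotate counter-clockwise with cos θ = 12/13, sin θ = 5/13: (0, 4) → (-20/13, 48/13)

T(p) = (-20/13, 48/13)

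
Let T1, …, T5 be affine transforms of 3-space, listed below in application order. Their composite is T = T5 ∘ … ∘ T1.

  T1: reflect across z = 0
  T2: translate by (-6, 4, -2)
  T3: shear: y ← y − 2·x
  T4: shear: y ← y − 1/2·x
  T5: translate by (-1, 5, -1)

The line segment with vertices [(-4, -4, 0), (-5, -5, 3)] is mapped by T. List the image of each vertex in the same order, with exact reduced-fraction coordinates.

image vertices: (-11, 30, -3), (-12, 63/2, -6)

T1 reflect across z = 0: (-4, -4, 0) → (-4, -4, 0); (-5, -5, 3) → (-5, -5, -3)
T2 translate by (-6, 4, -2): (-4, -4, 0) → (-10, 0, -2); (-5, -5, -3) → (-11, -1, -5)
T3 shear: y ← y − 2·x: (-10, 0, -2) → (-10, 20, -2); (-11, -1, -5) → (-11, 21, -5)
T4 shear: y ← y − 1/2·x: (-10, 20, -2) → (-10, 25, -2); (-11, 21, -5) → (-11, 53/2, -5)
T5 translate by (-1, 5, -1): (-10, 25, -2) → (-11, 30, -3); (-11, 53/2, -5) → (-12, 63/2, -6)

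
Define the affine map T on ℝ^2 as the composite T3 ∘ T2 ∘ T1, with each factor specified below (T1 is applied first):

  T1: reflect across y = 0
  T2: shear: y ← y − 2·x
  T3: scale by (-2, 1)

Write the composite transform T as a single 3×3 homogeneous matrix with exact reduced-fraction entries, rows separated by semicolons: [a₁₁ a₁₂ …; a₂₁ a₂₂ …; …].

T1 = [1 0 0; 0 -1 0; 0 0 1]
T2·T1 = [1 0 0; -2 -1 0; 0 0 1]
T3·…·T1 = [-2 0 0; -2 -1 0; 0 0 1]

T = [-2 0 0; -2 -1 0; 0 0 1]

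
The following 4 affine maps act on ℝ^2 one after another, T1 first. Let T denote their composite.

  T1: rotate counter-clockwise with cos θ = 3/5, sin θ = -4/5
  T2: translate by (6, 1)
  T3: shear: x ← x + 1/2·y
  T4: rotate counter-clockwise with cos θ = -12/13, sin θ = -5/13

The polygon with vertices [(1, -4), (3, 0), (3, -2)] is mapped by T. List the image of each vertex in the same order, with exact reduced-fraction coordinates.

image vertices: (-193/65, 149/130), (-461/65, -187/130), (-359/65, 67/130)

T1 rotate counter-clockwise with cos θ = 3/5, sin θ = -4/5: (1, -4) → (-13/5, -16/5); (3, 0) → (9/5, -12/5); (3, -2) → (1/5, -18/5)
T2 translate by (6, 1): (-13/5, -16/5) → (17/5, -11/5); (9/5, -12/5) → (39/5, -7/5); (1/5, -18/5) → (31/5, -13/5)
T3 shear: x ← x + 1/2·y: (17/5, -11/5) → (23/10, -11/5); (39/5, -7/5) → (71/10, -7/5); (31/5, -13/5) → (49/10, -13/5)
T4 rotate counter-clockwise with cos θ = -12/13, sin θ = -5/13: (23/10, -11/5) → (-193/65, 149/130); (71/10, -7/5) → (-461/65, -187/130); (49/10, -13/5) → (-359/65, 67/130)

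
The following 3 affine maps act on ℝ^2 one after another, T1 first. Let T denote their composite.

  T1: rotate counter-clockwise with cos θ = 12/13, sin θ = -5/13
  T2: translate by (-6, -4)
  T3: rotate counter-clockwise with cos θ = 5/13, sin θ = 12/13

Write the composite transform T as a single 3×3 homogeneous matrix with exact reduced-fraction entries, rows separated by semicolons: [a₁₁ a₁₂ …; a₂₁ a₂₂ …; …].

T = [120/169 -119/169 18/13; 119/169 120/169 -92/13; 0 0 1]

T1 = [12/13 5/13 0; -5/13 12/13 0; 0 0 1]
T2·T1 = [12/13 5/13 -6; -5/13 12/13 -4; 0 0 1]
T3·…·T1 = [120/169 -119/169 18/13; 119/169 120/169 -92/13; 0 0 1]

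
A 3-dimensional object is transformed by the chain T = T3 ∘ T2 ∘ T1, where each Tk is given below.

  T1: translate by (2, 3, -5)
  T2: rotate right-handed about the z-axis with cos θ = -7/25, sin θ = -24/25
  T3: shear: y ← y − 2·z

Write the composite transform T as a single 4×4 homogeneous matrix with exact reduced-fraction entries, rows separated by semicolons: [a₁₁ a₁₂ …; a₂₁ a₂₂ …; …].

T1 = [1 0 0 2; 0 1 0 3; 0 0 1 -5; 0 0 0 1]
T2·T1 = [-7/25 24/25 0 58/25; -24/25 -7/25 0 -69/25; 0 0 1 -5; 0 0 0 1]
T3·…·T1 = [-7/25 24/25 0 58/25; -24/25 -7/25 -2 181/25; 0 0 1 -5; 0 0 0 1]

T = [-7/25 24/25 0 58/25; -24/25 -7/25 -2 181/25; 0 0 1 -5; 0 0 0 1]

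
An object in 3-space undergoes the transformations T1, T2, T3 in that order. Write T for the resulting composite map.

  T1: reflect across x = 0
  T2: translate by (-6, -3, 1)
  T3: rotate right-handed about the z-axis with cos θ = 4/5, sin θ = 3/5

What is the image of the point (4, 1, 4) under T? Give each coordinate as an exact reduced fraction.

T1 reflect across x = 0: (4, 1, 4) → (-4, 1, 4)
T2 translate by (-6, -3, 1): (-4, 1, 4) → (-10, -2, 5)
T3 rotate right-handed about the z-axis with cos θ = 4/5, sin θ = 3/5: (-10, -2, 5) → (-34/5, -38/5, 5)

T(p) = (-34/5, -38/5, 5)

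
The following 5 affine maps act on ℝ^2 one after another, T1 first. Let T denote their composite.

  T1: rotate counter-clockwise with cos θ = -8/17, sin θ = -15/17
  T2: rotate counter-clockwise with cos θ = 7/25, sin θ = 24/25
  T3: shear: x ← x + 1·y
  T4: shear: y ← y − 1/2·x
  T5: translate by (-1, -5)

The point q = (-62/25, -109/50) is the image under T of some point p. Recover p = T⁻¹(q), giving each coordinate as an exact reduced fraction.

p = (-4, -1)

T1 = [-8/17 15/17 0; -15/17 -8/17 0; 0 0 1]
T2·T1 = [304/425 297/425 0; -297/425 304/425 0; 0 0 1]
T3·…·T1 = [7/425 601/425 0; -297/425 304/425 0; 0 0 1]
T4·…·T1 = [7/425 601/425 0; -601/850 7/850 0; 0 0 1]
T5·…·T1 = [7/425 601/425 -1; -601/850 7/850 -5; 0 0 1]
det M = 1; M⁻¹ = [7/850 -601/425 -6003/850; 601/850 7/425 671/850; 0 0 1]
M⁻¹ · (-62/25, -109/50)ᵀ = (-4, -1)ᵀ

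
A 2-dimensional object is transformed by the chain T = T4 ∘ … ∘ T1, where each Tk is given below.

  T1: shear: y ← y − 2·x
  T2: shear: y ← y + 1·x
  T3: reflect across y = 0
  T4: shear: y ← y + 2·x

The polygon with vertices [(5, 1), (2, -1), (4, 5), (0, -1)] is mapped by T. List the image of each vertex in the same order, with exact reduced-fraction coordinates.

T1 shear: y ← y − 2·x: (5, 1) → (5, -9); (2, -1) → (2, -5); (4, 5) → (4, -3); (0, -1) → (0, -1)
T2 shear: y ← y + 1·x: (5, -9) → (5, -4); (2, -5) → (2, -3); (4, -3) → (4, 1); (0, -1) → (0, -1)
T3 reflect across y = 0: (5, -4) → (5, 4); (2, -3) → (2, 3); (4, 1) → (4, -1); (0, -1) → (0, 1)
T4 shear: y ← y + 2·x: (5, 4) → (5, 14); (2, 3) → (2, 7); (4, -1) → (4, 7); (0, 1) → (0, 1)

image vertices: (5, 14), (2, 7), (4, 7), (0, 1)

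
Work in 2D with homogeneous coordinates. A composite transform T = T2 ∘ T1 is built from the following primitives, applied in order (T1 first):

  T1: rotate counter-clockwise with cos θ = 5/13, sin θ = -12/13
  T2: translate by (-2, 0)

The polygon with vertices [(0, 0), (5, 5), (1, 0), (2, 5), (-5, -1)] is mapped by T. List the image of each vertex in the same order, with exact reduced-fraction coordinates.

T1 rotate counter-clockwise with cos θ = 5/13, sin θ = -12/13: (0, 0) → (0, 0); (5, 5) → (85/13, -35/13); (1, 0) → (5/13, -12/13); (2, 5) → (70/13, 1/13); (-5, -1) → (-37/13, 55/13)
T2 translate by (-2, 0): (0, 0) → (-2, 0); (85/13, -35/13) → (59/13, -35/13); (5/13, -12/13) → (-21/13, -12/13); (70/13, 1/13) → (44/13, 1/13); (-37/13, 55/13) → (-63/13, 55/13)

image vertices: (-2, 0), (59/13, -35/13), (-21/13, -12/13), (44/13, 1/13), (-63/13, 55/13)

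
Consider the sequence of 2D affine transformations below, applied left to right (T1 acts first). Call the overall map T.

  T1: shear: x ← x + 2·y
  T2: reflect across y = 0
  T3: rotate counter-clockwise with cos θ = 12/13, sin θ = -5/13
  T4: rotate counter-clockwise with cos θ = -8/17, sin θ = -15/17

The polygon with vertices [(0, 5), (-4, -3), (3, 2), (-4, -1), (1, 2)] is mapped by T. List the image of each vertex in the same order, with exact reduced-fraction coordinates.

T1 shear: x ← x + 2·y: (0, 5) → (10, 5); (-4, -3) → (-10, -3); (3, 2) → (7, 2); (-4, -1) → (-6, -1); (1, 2) → (5, 2)
T2 reflect across y = 0: (10, 5) → (10, -5); (-10, -3) → (-10, 3); (7, 2) → (7, -2); (-6, -1) → (-6, 1); (5, 2) → (5, -2)
T3 rotate counter-clockwise with cos θ = 12/13, sin θ = -5/13: (10, -5) → (95/13, -110/13); (-10, 3) → (-105/13, 86/13); (7, -2) → (74/13, -59/13); (-6, 1) → (-67/13, 42/13); (5, -2) → (50/13, -49/13)
T4 rotate counter-clockwise with cos θ = -8/17, sin θ = -15/17: (95/13, -110/13) → (-2410/221, -545/221); (-105/13, 86/13) → (2130/221, 887/221); (74/13, -59/13) → (-1477/221, -638/221); (-67/13, 42/13) → (1166/221, 669/221); (50/13, -49/13) → (-1135/221, -358/221)

image vertices: (-2410/221, -545/221), (2130/221, 887/221), (-1477/221, -638/221), (1166/221, 669/221), (-1135/221, -358/221)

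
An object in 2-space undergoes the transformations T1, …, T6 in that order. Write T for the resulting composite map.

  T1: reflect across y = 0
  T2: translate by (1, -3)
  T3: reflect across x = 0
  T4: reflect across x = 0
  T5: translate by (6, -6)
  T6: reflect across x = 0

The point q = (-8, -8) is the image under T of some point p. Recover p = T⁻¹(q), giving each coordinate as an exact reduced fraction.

T1 = [1 0 0; 0 -1 0; 0 0 1]
T2·T1 = [1 0 1; 0 -1 -3; 0 0 1]
T3·…·T1 = [-1 0 -1; 0 -1 -3; 0 0 1]
T4·…·T1 = [1 0 1; 0 -1 -3; 0 0 1]
T5·…·T1 = [1 0 7; 0 -1 -9; 0 0 1]
T6·…·T1 = [-1 0 -7; 0 -1 -9; 0 0 1]
det M = 1; M⁻¹ = [-1 0 -7; 0 -1 -9; 0 0 1]
M⁻¹ · (-8, -8)ᵀ = (1, -1)ᵀ

p = (1, -1)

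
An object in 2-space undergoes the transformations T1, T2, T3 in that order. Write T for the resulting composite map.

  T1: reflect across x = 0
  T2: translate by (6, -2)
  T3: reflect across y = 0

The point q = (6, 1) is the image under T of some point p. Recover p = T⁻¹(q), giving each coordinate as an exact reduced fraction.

p = (0, 1)

T1 = [-1 0 0; 0 1 0; 0 0 1]
T2·T1 = [-1 0 6; 0 1 -2; 0 0 1]
T3·…·T1 = [-1 0 6; 0 -1 2; 0 0 1]
det M = 1; M⁻¹ = [-1 0 6; 0 -1 2; 0 0 1]
M⁻¹ · (6, 1)ᵀ = (0, 1)ᵀ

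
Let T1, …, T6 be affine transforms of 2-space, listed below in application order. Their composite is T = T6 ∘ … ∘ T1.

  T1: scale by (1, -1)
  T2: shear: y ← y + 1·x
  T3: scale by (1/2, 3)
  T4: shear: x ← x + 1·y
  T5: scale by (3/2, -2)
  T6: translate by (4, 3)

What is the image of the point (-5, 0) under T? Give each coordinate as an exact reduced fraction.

T1 scale by (1, -1): (-5, 0) → (-5, 0)
T2 shear: y ← y + 1·x: (-5, 0) → (-5, -5)
T3 scale by (1/2, 3): (-5, -5) → (-5/2, -15)
T4 shear: x ← x + 1·y: (-5/2, -15) → (-35/2, -15)
T5 scale by (3/2, -2): (-35/2, -15) → (-105/4, 30)
T6 translate by (4, 3): (-105/4, 30) → (-89/4, 33)

T(p) = (-89/4, 33)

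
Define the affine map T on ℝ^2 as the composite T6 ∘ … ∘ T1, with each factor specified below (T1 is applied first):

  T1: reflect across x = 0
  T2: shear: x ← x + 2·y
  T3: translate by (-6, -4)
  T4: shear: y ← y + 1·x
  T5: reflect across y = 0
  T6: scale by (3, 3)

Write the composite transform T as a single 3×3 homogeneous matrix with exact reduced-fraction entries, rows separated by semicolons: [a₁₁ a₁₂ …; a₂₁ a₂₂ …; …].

T1 = [-1 0 0; 0 1 0; 0 0 1]
T2·T1 = [-1 2 0; 0 1 0; 0 0 1]
T3·…·T1 = [-1 2 -6; 0 1 -4; 0 0 1]
T4·…·T1 = [-1 2 -6; -1 3 -10; 0 0 1]
T5·…·T1 = [-1 2 -6; 1 -3 10; 0 0 1]
T6·…·T1 = [-3 6 -18; 3 -9 30; 0 0 1]

T = [-3 6 -18; 3 -9 30; 0 0 1]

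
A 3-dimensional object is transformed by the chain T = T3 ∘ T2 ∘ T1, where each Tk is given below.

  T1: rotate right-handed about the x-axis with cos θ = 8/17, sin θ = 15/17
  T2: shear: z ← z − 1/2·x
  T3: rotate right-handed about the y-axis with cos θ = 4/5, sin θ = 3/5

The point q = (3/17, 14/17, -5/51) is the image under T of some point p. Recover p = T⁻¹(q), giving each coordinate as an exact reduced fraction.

p = (1/5, 1/2, -2/3)

T1 = [1 0 0 0; 0 8/17 -15/17 0; 0 15/17 8/17 0; 0 0 0 1]
T2·T1 = [1 0 0 0; 0 8/17 -15/17 0; -1/2 15/17 8/17 0; 0 0 0 1]
T3·…·T1 = [1/2 9/17 24/85 0; 0 8/17 -15/17 0; -1 12/17 32/85 0; 0 0 0 1]
det M = 1; M⁻¹ = [4/5 0 -3/5 0; 15/17 8/17 15/34 0; 8/17 -15/17 4/17 0; 0 0 0 1]
M⁻¹ · (3/17, 14/17, -5/51)ᵀ = (1/5, 1/2, -2/3)ᵀ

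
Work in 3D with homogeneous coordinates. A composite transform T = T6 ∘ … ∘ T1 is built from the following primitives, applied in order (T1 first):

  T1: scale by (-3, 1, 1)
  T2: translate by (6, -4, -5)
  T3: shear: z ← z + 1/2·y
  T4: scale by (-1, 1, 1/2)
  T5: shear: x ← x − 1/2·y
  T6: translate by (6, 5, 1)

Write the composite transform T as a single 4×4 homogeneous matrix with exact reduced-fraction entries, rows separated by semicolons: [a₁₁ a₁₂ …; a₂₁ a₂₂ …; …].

T = [3 -1/2 0 2; 0 1 0 1; 0 1/4 1/2 -5/2; 0 0 0 1]

T1 = [-3 0 0 0; 0 1 0 0; 0 0 1 0; 0 0 0 1]
T2·T1 = [-3 0 0 6; 0 1 0 -4; 0 0 1 -5; 0 0 0 1]
T3·…·T1 = [-3 0 0 6; 0 1 0 -4; 0 1/2 1 -7; 0 0 0 1]
T4·…·T1 = [3 0 0 -6; 0 1 0 -4; 0 1/4 1/2 -7/2; 0 0 0 1]
T5·…·T1 = [3 -1/2 0 -4; 0 1 0 -4; 0 1/4 1/2 -7/2; 0 0 0 1]
T6·…·T1 = [3 -1/2 0 2; 0 1 0 1; 0 1/4 1/2 -5/2; 0 0 0 1]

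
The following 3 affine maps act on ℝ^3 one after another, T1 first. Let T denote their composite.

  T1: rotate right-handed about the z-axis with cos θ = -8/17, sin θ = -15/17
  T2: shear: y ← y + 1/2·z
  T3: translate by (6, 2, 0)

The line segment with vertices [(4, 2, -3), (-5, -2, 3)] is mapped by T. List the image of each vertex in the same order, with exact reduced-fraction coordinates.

T1 rotate right-handed about the z-axis with cos θ = -8/17, sin θ = -15/17: (4, 2, -3) → (-2/17, -76/17, -3); (-5, -2, 3) → (10/17, 91/17, 3)
T2 shear: y ← y + 1/2·z: (-2/17, -76/17, -3) → (-2/17, -203/34, -3); (10/17, 91/17, 3) → (10/17, 233/34, 3)
T3 translate by (6, 2, 0): (-2/17, -203/34, -3) → (100/17, -135/34, -3); (10/17, 233/34, 3) → (112/17, 301/34, 3)

image vertices: (100/17, -135/34, -3), (112/17, 301/34, 3)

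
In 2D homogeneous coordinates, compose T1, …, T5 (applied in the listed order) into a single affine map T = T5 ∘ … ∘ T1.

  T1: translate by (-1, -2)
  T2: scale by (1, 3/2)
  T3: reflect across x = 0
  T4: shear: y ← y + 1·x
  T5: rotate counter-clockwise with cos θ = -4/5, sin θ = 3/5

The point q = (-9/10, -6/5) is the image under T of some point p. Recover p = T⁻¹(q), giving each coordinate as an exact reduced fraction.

T1 = [1 0 -1; 0 1 -2; 0 0 1]
T2·T1 = [1 0 -1; 0 3/2 -3; 0 0 1]
T3·…·T1 = [-1 0 1; 0 3/2 -3; 0 0 1]
T4·…·T1 = [-1 0 1; -1 3/2 -2; 0 0 1]
T5·…·T1 = [7/5 -9/10 2/5; 1/5 -6/5 11/5; 0 0 1]
det M = -3/2; M⁻¹ = [4/5 -3/5 1; 2/15 -14/15 2; 0 0 1]
M⁻¹ · (-9/10, -6/5)ᵀ = (1, 3)ᵀ

p = (1, 3)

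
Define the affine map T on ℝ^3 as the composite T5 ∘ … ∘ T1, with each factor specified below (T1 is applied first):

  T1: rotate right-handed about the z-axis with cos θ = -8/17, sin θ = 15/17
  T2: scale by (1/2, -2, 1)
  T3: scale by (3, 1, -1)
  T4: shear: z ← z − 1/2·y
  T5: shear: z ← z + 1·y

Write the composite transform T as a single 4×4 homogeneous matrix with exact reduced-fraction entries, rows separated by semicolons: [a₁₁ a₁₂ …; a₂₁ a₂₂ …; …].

T = [-12/17 -45/34 0 0; -30/17 16/17 0 0; -15/17 8/17 -1 0; 0 0 0 1]

T1 = [-8/17 -15/17 0 0; 15/17 -8/17 0 0; 0 0 1 0; 0 0 0 1]
T2·T1 = [-4/17 -15/34 0 0; -30/17 16/17 0 0; 0 0 1 0; 0 0 0 1]
T3·…·T1 = [-12/17 -45/34 0 0; -30/17 16/17 0 0; 0 0 -1 0; 0 0 0 1]
T4·…·T1 = [-12/17 -45/34 0 0; -30/17 16/17 0 0; 15/17 -8/17 -1 0; 0 0 0 1]
T5·…·T1 = [-12/17 -45/34 0 0; -30/17 16/17 0 0; -15/17 8/17 -1 0; 0 0 0 1]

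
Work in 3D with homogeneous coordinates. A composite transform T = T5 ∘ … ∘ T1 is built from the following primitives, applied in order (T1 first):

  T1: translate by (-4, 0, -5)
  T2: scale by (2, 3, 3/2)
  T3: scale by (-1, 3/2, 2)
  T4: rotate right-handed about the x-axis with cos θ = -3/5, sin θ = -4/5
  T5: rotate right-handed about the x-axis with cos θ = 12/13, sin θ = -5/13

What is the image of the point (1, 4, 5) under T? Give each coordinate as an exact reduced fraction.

T(p) = (6, -1008/65, -594/65)

T1 translate by (-4, 0, -5): (1, 4, 5) → (-3, 4, 0)
T2 scale by (2, 3, 3/2): (-3, 4, 0) → (-6, 12, 0)
T3 scale by (-1, 3/2, 2): (-6, 12, 0) → (6, 18, 0)
T4 rotate right-handed about the x-axis with cos θ = -3/5, sin θ = -4/5: (6, 18, 0) → (6, -54/5, -72/5)
T5 rotate right-handed about the x-axis with cos θ = 12/13, sin θ = -5/13: (6, -54/5, -72/5) → (6, -1008/65, -594/65)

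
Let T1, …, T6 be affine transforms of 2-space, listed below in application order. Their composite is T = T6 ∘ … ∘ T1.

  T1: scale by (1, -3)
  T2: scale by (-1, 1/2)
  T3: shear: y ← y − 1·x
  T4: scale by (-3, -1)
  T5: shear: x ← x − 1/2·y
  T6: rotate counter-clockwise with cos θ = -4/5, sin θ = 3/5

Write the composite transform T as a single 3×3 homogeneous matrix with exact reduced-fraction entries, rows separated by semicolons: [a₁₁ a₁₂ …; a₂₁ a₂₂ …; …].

T1 = [1 0 0; 0 -3 0; 0 0 1]
T2·T1 = [-1 0 0; 0 -3/2 0; 0 0 1]
T3·…·T1 = [-1 0 0; 1 -3/2 0; 0 0 1]
T4·…·T1 = [3 0 0; -1 3/2 0; 0 0 1]
T5·…·T1 = [7/2 -3/4 0; -1 3/2 0; 0 0 1]
T6·…·T1 = [-11/5 -3/10 0; 29/10 -33/20 0; 0 0 1]

T = [-11/5 -3/10 0; 29/10 -33/20 0; 0 0 1]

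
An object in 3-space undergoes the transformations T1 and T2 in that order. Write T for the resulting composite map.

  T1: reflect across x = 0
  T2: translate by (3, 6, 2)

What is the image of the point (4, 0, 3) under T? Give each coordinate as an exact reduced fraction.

T(p) = (-1, 6, 5)

T1 reflect across x = 0: (4, 0, 3) → (-4, 0, 3)
T2 translate by (3, 6, 2): (-4, 0, 3) → (-1, 6, 5)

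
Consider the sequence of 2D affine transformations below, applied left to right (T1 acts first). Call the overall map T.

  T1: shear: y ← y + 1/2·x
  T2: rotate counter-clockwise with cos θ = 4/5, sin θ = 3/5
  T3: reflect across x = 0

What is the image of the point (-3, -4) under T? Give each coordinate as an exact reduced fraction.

T1 shear: y ← y + 1/2·x: (-3, -4) → (-3, -11/2)
T2 rotate counter-clockwise with cos θ = 4/5, sin θ = 3/5: (-3, -11/2) → (9/10, -31/5)
T3 reflect across x = 0: (9/10, -31/5) → (-9/10, -31/5)

T(p) = (-9/10, -31/5)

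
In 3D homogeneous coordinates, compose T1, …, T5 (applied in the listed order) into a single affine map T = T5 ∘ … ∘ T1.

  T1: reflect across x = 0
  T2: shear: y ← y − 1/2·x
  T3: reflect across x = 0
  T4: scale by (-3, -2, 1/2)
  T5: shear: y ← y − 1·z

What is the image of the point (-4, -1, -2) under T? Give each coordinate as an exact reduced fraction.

T1 reflect across x = 0: (-4, -1, -2) → (4, -1, -2)
T2 shear: y ← y − 1/2·x: (4, -1, -2) → (4, -3, -2)
T3 reflect across x = 0: (4, -3, -2) → (-4, -3, -2)
T4 scale by (-3, -2, 1/2): (-4, -3, -2) → (12, 6, -1)
T5 shear: y ← y − 1·z: (12, 6, -1) → (12, 7, -1)

T(p) = (12, 7, -1)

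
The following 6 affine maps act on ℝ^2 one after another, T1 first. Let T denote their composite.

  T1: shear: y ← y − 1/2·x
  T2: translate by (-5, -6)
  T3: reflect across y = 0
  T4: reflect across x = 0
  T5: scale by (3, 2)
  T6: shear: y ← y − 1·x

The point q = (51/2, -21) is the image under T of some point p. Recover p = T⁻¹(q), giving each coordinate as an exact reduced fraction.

p = (-7/2, 2)

T1 = [1 0 0; -1/2 1 0; 0 0 1]
T2·T1 = [1 0 -5; -1/2 1 -6; 0 0 1]
T3·…·T1 = [1 0 -5; 1/2 -1 6; 0 0 1]
T4·…·T1 = [-1 0 5; 1/2 -1 6; 0 0 1]
T5·…·T1 = [-3 0 15; 1 -2 12; 0 0 1]
T6·…·T1 = [-3 0 15; 4 -2 -3; 0 0 1]
det M = 6; M⁻¹ = [-1/3 0 5; -2/3 -1/2 17/2; 0 0 1]
M⁻¹ · (51/2, -21)ᵀ = (-7/2, 2)ᵀ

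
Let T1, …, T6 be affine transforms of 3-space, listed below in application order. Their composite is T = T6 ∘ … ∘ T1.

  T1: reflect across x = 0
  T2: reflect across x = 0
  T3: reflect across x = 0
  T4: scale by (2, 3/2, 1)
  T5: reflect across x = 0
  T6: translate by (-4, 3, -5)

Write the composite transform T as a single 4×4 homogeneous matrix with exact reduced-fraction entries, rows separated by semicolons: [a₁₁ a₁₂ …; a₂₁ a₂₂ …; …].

T = [2 0 0 -4; 0 3/2 0 3; 0 0 1 -5; 0 0 0 1]

T1 = [-1 0 0 0; 0 1 0 0; 0 0 1 0; 0 0 0 1]
T2·T1 = [1 0 0 0; 0 1 0 0; 0 0 1 0; 0 0 0 1]
T3·…·T1 = [-1 0 0 0; 0 1 0 0; 0 0 1 0; 0 0 0 1]
T4·…·T1 = [-2 0 0 0; 0 3/2 0 0; 0 0 1 0; 0 0 0 1]
T5·…·T1 = [2 0 0 0; 0 3/2 0 0; 0 0 1 0; 0 0 0 1]
T6·…·T1 = [2 0 0 -4; 0 3/2 0 3; 0 0 1 -5; 0 0 0 1]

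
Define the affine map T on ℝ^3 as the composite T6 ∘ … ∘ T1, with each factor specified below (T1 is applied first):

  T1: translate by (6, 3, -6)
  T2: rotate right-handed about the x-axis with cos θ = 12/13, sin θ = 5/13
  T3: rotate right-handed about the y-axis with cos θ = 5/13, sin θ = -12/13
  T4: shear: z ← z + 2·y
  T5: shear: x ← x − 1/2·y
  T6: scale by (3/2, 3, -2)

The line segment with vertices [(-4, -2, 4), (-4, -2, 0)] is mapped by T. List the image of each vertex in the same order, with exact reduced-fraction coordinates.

image vertices: (645/338, 66/13, -1578/169), (1983/338, 126/13, -2138/169)

T1 translate by (6, 3, -6): (-4, -2, 4) → (2, 1, -2); (-4, -2, 0) → (2, 1, -6)
T2 rotate right-handed about the x-axis with cos θ = 12/13, sin θ = 5/13: (2, 1, -2) → (2, 22/13, -19/13); (2, 1, -6) → (2, 42/13, -67/13)
T3 rotate right-handed about the y-axis with cos θ = 5/13, sin θ = -12/13: (2, 22/13, -19/13) → (358/169, 22/13, 217/169); (2, 42/13, -67/13) → (934/169, 42/13, -23/169)
T4 shear: z ← z + 2·y: (358/169, 22/13, 217/169) → (358/169, 22/13, 789/169); (934/169, 42/13, -23/169) → (934/169, 42/13, 1069/169)
T5 shear: x ← x − 1/2·y: (358/169, 22/13, 789/169) → (215/169, 22/13, 789/169); (934/169, 42/13, 1069/169) → (661/169, 42/13, 1069/169)
T6 scale by (3/2, 3, -2): (215/169, 22/13, 789/169) → (645/338, 66/13, -1578/169); (661/169, 42/13, 1069/169) → (1983/338, 126/13, -2138/169)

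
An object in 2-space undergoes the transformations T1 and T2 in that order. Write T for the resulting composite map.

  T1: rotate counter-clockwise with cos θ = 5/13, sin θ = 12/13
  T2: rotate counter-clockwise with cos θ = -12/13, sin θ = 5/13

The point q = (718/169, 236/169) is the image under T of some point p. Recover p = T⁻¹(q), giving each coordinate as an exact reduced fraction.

T1 = [5/13 -12/13 0; 12/13 5/13 0; 0 0 1]
T2·T1 = [-120/169 119/169 0; -119/169 -120/169 0; 0 0 1]
det M = 1; M⁻¹ = [-120/169 -119/169 0; 119/169 -120/169 0; 0 0 1]
M⁻¹ · (718/169, 236/169)ᵀ = (-4, 2)ᵀ

p = (-4, 2)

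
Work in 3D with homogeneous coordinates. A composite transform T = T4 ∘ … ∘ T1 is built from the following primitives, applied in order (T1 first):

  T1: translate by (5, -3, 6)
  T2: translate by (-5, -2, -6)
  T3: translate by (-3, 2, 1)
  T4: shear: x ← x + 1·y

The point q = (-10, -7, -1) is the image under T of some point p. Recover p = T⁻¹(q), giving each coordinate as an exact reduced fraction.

p = (0, -4, -2)

T1 = [1 0 0 5; 0 1 0 -3; 0 0 1 6; 0 0 0 1]
T2·T1 = [1 0 0 0; 0 1 0 -5; 0 0 1 0; 0 0 0 1]
T3·…·T1 = [1 0 0 -3; 0 1 0 -3; 0 0 1 1; 0 0 0 1]
T4·…·T1 = [1 1 0 -6; 0 1 0 -3; 0 0 1 1; 0 0 0 1]
det M = 1; M⁻¹ = [1 -1 0 3; 0 1 0 3; 0 0 1 -1; 0 0 0 1]
M⁻¹ · (-10, -7, -1)ᵀ = (0, -4, -2)ᵀ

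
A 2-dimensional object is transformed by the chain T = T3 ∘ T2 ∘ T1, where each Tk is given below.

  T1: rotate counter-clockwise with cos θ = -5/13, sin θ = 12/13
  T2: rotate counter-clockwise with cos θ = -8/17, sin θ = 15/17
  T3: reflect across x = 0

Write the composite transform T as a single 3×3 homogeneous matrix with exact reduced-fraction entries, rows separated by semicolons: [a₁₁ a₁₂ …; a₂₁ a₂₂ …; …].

T = [140/221 -171/221 0; -171/221 -140/221 0; 0 0 1]

T1 = [-5/13 -12/13 0; 12/13 -5/13 0; 0 0 1]
T2·T1 = [-140/221 171/221 0; -171/221 -140/221 0; 0 0 1]
T3·…·T1 = [140/221 -171/221 0; -171/221 -140/221 0; 0 0 1]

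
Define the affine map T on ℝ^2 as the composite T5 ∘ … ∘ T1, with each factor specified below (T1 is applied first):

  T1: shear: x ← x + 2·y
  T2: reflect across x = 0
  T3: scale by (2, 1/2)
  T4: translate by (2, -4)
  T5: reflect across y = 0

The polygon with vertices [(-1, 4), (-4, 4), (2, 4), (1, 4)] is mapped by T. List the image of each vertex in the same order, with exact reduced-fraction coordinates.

image vertices: (-12, 2), (-6, 2), (-18, 2), (-16, 2)

T1 shear: x ← x + 2·y: (-1, 4) → (7, 4); (-4, 4) → (4, 4); (2, 4) → (10, 4); (1, 4) → (9, 4)
T2 reflect across x = 0: (7, 4) → (-7, 4); (4, 4) → (-4, 4); (10, 4) → (-10, 4); (9, 4) → (-9, 4)
T3 scale by (2, 1/2): (-7, 4) → (-14, 2); (-4, 4) → (-8, 2); (-10, 4) → (-20, 2); (-9, 4) → (-18, 2)
T4 translate by (2, -4): (-14, 2) → (-12, -2); (-8, 2) → (-6, -2); (-20, 2) → (-18, -2); (-18, 2) → (-16, -2)
T5 reflect across y = 0: (-12, -2) → (-12, 2); (-6, -2) → (-6, 2); (-18, -2) → (-18, 2); (-16, -2) → (-16, 2)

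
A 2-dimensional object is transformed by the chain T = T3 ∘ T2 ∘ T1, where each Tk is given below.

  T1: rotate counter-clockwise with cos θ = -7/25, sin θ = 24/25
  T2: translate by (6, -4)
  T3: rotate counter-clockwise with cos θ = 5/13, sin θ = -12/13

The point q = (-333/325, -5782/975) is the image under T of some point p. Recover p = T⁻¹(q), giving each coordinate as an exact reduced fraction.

p = (1, 2/3)

T1 = [-7/25 -24/25 0; 24/25 -7/25 0; 0 0 1]
T2·T1 = [-7/25 -24/25 6; 24/25 -7/25 -4; 0 0 1]
T3·…·T1 = [253/325 -204/325 -18/13; 204/325 253/325 -92/13; 0 0 1]
det M = 1; M⁻¹ = [253/325 204/325 138/25; -204/325 253/325 116/25; 0 0 1]
M⁻¹ · (-333/325, -5782/975)ᵀ = (1, 2/3)ᵀ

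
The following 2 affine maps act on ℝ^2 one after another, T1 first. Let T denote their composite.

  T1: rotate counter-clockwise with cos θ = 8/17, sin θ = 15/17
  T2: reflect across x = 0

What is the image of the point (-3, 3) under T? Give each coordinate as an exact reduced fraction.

T(p) = (69/17, -21/17)

T1 rotate counter-clockwise with cos θ = 8/17, sin θ = 15/17: (-3, 3) → (-69/17, -21/17)
T2 reflect across x = 0: (-69/17, -21/17) → (69/17, -21/17)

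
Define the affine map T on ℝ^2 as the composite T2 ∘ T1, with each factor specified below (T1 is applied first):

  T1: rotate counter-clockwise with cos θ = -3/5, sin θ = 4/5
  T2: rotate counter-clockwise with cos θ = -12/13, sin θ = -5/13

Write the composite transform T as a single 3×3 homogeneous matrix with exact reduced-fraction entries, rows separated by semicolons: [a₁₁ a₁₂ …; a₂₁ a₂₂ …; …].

T = [56/65 33/65 0; -33/65 56/65 0; 0 0 1]

T1 = [-3/5 -4/5 0; 4/5 -3/5 0; 0 0 1]
T2·T1 = [56/65 33/65 0; -33/65 56/65 0; 0 0 1]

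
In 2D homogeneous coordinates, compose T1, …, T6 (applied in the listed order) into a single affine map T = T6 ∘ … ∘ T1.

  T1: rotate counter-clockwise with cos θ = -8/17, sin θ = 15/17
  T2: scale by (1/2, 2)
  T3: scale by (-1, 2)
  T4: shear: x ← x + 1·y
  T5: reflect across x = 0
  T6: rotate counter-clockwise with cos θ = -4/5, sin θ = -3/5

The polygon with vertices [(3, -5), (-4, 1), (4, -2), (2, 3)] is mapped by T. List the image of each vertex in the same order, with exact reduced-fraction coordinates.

image vertices: (134/5, -49/10), (-114/5, 29/10), (2132/85, -301/85), (58/17, 27/34)

T1 rotate counter-clockwise with cos θ = -8/17, sin θ = 15/17: (3, -5) → (3, 5); (-4, 1) → (1, -4); (4, -2) → (-2/17, 76/17); (2, 3) → (-61/17, 6/17)
T2 scale by (1/2, 2): (3, 5) → (3/2, 10); (1, -4) → (1/2, -8); (-2/17, 76/17) → (-1/17, 152/17); (-61/17, 6/17) → (-61/34, 12/17)
T3 scale by (-1, 2): (3/2, 10) → (-3/2, 20); (1/2, -8) → (-1/2, -16); (-1/17, 152/17) → (1/17, 304/17); (-61/34, 12/17) → (61/34, 24/17)
T4 shear: x ← x + 1·y: (-3/2, 20) → (37/2, 20); (-1/2, -16) → (-33/2, -16); (1/17, 304/17) → (305/17, 304/17); (61/34, 24/17) → (109/34, 24/17)
T5 reflect across x = 0: (37/2, 20) → (-37/2, 20); (-33/2, -16) → (33/2, -16); (305/17, 304/17) → (-305/17, 304/17); (109/34, 24/17) → (-109/34, 24/17)
T6 rotate counter-clockwise with cos θ = -4/5, sin θ = -3/5: (-37/2, 20) → (134/5, -49/10); (33/2, -16) → (-114/5, 29/10); (-305/17, 304/17) → (2132/85, -301/85); (-109/34, 24/17) → (58/17, 27/34)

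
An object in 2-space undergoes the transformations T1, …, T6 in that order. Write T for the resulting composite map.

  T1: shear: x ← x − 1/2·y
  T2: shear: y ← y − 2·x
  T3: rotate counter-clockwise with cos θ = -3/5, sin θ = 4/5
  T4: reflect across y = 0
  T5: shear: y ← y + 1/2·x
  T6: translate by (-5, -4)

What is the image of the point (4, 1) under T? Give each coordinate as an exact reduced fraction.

T(p) = (-23/10, -181/20)

T1 shear: x ← x − 1/2·y: (4, 1) → (7/2, 1)
T2 shear: y ← y − 2·x: (7/2, 1) → (7/2, -6)
T3 rotate counter-clockwise with cos θ = -3/5, sin θ = 4/5: (7/2, -6) → (27/10, 32/5)
T4 reflect across y = 0: (27/10, 32/5) → (27/10, -32/5)
T5 shear: y ← y + 1/2·x: (27/10, -32/5) → (27/10, -101/20)
T6 translate by (-5, -4): (27/10, -101/20) → (-23/10, -181/20)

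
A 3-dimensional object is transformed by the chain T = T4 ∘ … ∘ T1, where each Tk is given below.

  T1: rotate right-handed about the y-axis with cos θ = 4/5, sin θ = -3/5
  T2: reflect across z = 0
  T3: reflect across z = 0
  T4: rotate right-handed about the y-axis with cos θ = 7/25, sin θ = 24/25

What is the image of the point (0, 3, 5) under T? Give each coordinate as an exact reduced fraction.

T(p) = (3, 3, 4)

T1 rotate right-handed about the y-axis with cos θ = 4/5, sin θ = -3/5: (0, 3, 5) → (-3, 3, 4)
T2 reflect across z = 0: (-3, 3, 4) → (-3, 3, -4)
T3 reflect across z = 0: (-3, 3, -4) → (-3, 3, 4)
T4 rotate right-handed about the y-axis with cos θ = 7/25, sin θ = 24/25: (-3, 3, 4) → (3, 3, 4)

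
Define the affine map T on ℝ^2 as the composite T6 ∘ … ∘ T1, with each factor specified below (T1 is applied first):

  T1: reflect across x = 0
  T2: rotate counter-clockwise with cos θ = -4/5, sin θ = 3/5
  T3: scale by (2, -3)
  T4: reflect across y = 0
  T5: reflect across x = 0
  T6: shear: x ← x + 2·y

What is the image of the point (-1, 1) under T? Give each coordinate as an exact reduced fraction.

T1 reflect across x = 0: (-1, 1) → (1, 1)
T2 rotate counter-clockwise with cos θ = -4/5, sin θ = 3/5: (1, 1) → (-7/5, -1/5)
T3 scale by (2, -3): (-7/5, -1/5) → (-14/5, 3/5)
T4 reflect across y = 0: (-14/5, 3/5) → (-14/5, -3/5)
T5 reflect across x = 0: (-14/5, -3/5) → (14/5, -3/5)
T6 shear: x ← x + 2·y: (14/5, -3/5) → (8/5, -3/5)

T(p) = (8/5, -3/5)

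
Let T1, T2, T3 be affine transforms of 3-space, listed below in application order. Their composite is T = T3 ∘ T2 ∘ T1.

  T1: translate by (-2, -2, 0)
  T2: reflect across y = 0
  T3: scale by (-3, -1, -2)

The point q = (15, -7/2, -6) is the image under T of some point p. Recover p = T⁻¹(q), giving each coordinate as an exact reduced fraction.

T1 = [1 0 0 -2; 0 1 0 -2; 0 0 1 0; 0 0 0 1]
T2·T1 = [1 0 0 -2; 0 -1 0 2; 0 0 1 0; 0 0 0 1]
T3·…·T1 = [-3 0 0 6; 0 1 0 -2; 0 0 -2 0; 0 0 0 1]
det M = 6; M⁻¹ = [-1/3 0 0 2; 0 1 0 2; 0 0 -1/2 0; 0 0 0 1]
M⁻¹ · (15, -7/2, -6)ᵀ = (-3, -3/2, 3)ᵀ

p = (-3, -3/2, 3)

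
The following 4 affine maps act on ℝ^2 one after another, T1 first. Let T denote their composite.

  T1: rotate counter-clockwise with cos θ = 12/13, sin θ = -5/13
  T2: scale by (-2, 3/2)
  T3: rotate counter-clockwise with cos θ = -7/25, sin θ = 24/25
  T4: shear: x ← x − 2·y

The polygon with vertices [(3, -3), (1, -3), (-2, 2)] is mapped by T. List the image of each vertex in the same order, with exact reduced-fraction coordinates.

image vertices: (123/13, -189/130), (57/65, 1149/650), (-82/13, 63/65)

T1 rotate counter-clockwise with cos θ = 12/13, sin θ = -5/13: (3, -3) → (21/13, -51/13); (1, -3) → (-3/13, -41/13); (-2, 2) → (-14/13, 34/13)
T2 scale by (-2, 3/2): (21/13, -51/13) → (-42/13, -153/26); (-3/13, -41/13) → (6/13, -123/26); (-14/13, 34/13) → (28/13, 51/13)
T3 rotate counter-clockwise with cos θ = -7/25, sin θ = 24/25: (-42/13, -153/26) → (426/65, -189/130); (6/13, -123/26) → (1434/325, 1149/650); (28/13, 51/13) → (-284/65, 63/65)
T4 shear: x ← x − 2·y: (426/65, -189/130) → (123/13, -189/130); (1434/325, 1149/650) → (57/65, 1149/650); (-284/65, 63/65) → (-82/13, 63/65)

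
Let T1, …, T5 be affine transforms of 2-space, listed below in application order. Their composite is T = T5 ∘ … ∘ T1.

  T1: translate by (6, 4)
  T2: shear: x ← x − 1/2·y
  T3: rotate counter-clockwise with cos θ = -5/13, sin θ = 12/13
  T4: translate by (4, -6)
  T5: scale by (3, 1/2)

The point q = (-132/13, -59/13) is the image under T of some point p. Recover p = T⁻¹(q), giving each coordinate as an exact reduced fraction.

T1 = [1 0 6; 0 1 4; 0 0 1]
T2·T1 = [1 -1/2 4; 0 1 4; 0 0 1]
T3·…·T1 = [-5/13 -19/26 -68/13; 12/13 -11/13 28/13; 0 0 1]
T4·…·T1 = [-5/13 -19/26 -16/13; 12/13 -11/13 -50/13; 0 0 1]
T5·…·T1 = [-15/13 -57/26 -48/13; 6/13 -11/26 -25/13; 0 0 1]
det M = 3/2; M⁻¹ = [-11/39 19/13 23/13; -4/13 -10/13 -34/13; 0 0 1]
M⁻¹ · (-132/13, -59/13)ᵀ = (-2, 4)ᵀ

p = (-2, 4)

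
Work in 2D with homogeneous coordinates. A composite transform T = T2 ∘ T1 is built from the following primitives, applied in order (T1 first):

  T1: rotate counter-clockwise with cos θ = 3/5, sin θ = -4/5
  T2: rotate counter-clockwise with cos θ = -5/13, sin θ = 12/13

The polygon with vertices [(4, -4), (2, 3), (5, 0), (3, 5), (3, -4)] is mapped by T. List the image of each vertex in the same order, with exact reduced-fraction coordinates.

T1 rotate counter-clockwise with cos θ = 3/5, sin θ = -4/5: (4, -4) → (-4/5, -28/5); (2, 3) → (18/5, 1/5); (5, 0) → (3, -4); (3, 5) → (29/5, 3/5); (3, -4) → (-7/5, -24/5)
T2 rotate counter-clockwise with cos θ = -5/13, sin θ = 12/13: (-4/5, -28/5) → (356/65, 92/65); (18/5, 1/5) → (-102/65, 211/65); (3, -4) → (33/13, 56/13); (29/5, 3/5) → (-181/65, 333/65); (-7/5, -24/5) → (323/65, 36/65)

image vertices: (356/65, 92/65), (-102/65, 211/65), (33/13, 56/13), (-181/65, 333/65), (323/65, 36/65)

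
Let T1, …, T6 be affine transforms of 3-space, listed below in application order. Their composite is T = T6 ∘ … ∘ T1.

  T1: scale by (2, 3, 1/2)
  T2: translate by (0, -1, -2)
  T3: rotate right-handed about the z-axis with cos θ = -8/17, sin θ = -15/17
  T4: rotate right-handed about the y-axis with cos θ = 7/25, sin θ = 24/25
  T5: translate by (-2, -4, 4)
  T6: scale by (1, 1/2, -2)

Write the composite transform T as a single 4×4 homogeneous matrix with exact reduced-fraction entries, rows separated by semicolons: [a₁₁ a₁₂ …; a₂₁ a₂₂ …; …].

T = [-112/425 63/85 12/25 -1771/425; -15/17 -12/17 0 -30/17; -768/425 432/85 -7/25 -3644/425; 0 0 0 1]

T1 = [2 0 0 0; 0 3 0 0; 0 0 1/2 0; 0 0 0 1]
T2·T1 = [2 0 0 0; 0 3 0 -1; 0 0 1/2 -2; 0 0 0 1]
T3·…·T1 = [-16/17 45/17 0 -15/17; -30/17 -24/17 0 8/17; 0 0 1/2 -2; 0 0 0 1]
T4·…·T1 = [-112/425 63/85 12/25 -921/425; -30/17 -24/17 0 8/17; 384/425 -216/85 7/50 122/425; 0 0 0 1]
T5·…·T1 = [-112/425 63/85 12/25 -1771/425; -30/17 -24/17 0 -60/17; 384/425 -216/85 7/50 1822/425; 0 0 0 1]
T6·…·T1 = [-112/425 63/85 12/25 -1771/425; -15/17 -12/17 0 -30/17; -768/425 432/85 -7/25 -3644/425; 0 0 0 1]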